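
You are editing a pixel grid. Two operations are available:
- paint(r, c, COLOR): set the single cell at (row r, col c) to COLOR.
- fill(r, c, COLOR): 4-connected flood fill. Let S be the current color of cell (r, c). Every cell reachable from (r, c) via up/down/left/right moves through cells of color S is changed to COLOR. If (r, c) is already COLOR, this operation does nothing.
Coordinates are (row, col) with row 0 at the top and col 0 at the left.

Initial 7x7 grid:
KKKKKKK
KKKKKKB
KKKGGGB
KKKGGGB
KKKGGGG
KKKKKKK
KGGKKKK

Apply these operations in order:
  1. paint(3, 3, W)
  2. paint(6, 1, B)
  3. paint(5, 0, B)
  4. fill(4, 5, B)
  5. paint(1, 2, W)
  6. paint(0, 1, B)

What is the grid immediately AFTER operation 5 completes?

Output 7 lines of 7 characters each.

Answer: KKKKKKK
KKWKKKB
KKKBBBB
KKKWBBB
KKKBBBB
BKKKKKK
KBGKKKK

Derivation:
After op 1 paint(3,3,W):
KKKKKKK
KKKKKKB
KKKGGGB
KKKWGGB
KKKGGGG
KKKKKKK
KGGKKKK
After op 2 paint(6,1,B):
KKKKKKK
KKKKKKB
KKKGGGB
KKKWGGB
KKKGGGG
KKKKKKK
KBGKKKK
After op 3 paint(5,0,B):
KKKKKKK
KKKKKKB
KKKGGGB
KKKWGGB
KKKGGGG
BKKKKKK
KBGKKKK
After op 4 fill(4,5,B) [9 cells changed]:
KKKKKKK
KKKKKKB
KKKBBBB
KKKWBBB
KKKBBBB
BKKKKKK
KBGKKKK
After op 5 paint(1,2,W):
KKKKKKK
KKWKKKB
KKKBBBB
KKKWBBB
KKKBBBB
BKKKKKK
KBGKKKK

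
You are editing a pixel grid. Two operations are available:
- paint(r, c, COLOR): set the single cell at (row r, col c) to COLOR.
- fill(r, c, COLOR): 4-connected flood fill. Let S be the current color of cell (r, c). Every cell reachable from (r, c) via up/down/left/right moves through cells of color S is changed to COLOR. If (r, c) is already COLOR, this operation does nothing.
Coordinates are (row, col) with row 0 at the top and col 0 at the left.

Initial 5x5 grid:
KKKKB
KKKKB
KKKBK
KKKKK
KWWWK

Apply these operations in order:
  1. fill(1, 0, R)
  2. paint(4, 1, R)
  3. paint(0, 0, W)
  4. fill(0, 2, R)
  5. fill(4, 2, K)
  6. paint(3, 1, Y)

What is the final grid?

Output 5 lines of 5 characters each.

Answer: WRRRB
RRRRB
RRRBR
RYRRR
RRKKR

Derivation:
After op 1 fill(1,0,R) [19 cells changed]:
RRRRB
RRRRB
RRRBR
RRRRR
RWWWR
After op 2 paint(4,1,R):
RRRRB
RRRRB
RRRBR
RRRRR
RRWWR
After op 3 paint(0,0,W):
WRRRB
RRRRB
RRRBR
RRRRR
RRWWR
After op 4 fill(0,2,R) [0 cells changed]:
WRRRB
RRRRB
RRRBR
RRRRR
RRWWR
After op 5 fill(4,2,K) [2 cells changed]:
WRRRB
RRRRB
RRRBR
RRRRR
RRKKR
After op 6 paint(3,1,Y):
WRRRB
RRRRB
RRRBR
RYRRR
RRKKR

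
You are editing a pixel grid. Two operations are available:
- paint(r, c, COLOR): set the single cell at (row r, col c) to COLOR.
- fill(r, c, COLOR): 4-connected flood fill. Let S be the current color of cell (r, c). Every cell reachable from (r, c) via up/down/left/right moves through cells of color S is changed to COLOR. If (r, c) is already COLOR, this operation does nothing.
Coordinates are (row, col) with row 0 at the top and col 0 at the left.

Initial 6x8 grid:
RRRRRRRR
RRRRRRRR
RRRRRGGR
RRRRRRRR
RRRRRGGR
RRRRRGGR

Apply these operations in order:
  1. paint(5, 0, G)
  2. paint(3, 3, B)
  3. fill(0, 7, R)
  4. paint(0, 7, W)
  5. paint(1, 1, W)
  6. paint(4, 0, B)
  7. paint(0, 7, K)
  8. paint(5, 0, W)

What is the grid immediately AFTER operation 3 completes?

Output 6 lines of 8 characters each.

After op 1 paint(5,0,G):
RRRRRRRR
RRRRRRRR
RRRRRGGR
RRRRRRRR
RRRRRGGR
GRRRRGGR
After op 2 paint(3,3,B):
RRRRRRRR
RRRRRRRR
RRRRRGGR
RRRBRRRR
RRRRRGGR
GRRRRGGR
After op 3 fill(0,7,R) [0 cells changed]:
RRRRRRRR
RRRRRRRR
RRRRRGGR
RRRBRRRR
RRRRRGGR
GRRRRGGR

Answer: RRRRRRRR
RRRRRRRR
RRRRRGGR
RRRBRRRR
RRRRRGGR
GRRRRGGR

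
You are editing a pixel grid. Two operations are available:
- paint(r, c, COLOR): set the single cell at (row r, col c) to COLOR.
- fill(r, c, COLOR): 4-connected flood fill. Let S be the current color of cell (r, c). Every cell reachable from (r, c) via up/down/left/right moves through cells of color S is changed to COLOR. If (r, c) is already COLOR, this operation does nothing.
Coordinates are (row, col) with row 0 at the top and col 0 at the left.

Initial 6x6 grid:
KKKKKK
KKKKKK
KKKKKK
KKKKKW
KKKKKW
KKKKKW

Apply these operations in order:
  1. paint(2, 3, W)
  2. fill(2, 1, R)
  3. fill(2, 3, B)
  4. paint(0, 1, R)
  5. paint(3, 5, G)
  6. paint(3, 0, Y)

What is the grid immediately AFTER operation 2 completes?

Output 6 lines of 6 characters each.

After op 1 paint(2,3,W):
KKKKKK
KKKKKK
KKKWKK
KKKKKW
KKKKKW
KKKKKW
After op 2 fill(2,1,R) [32 cells changed]:
RRRRRR
RRRRRR
RRRWRR
RRRRRW
RRRRRW
RRRRRW

Answer: RRRRRR
RRRRRR
RRRWRR
RRRRRW
RRRRRW
RRRRRW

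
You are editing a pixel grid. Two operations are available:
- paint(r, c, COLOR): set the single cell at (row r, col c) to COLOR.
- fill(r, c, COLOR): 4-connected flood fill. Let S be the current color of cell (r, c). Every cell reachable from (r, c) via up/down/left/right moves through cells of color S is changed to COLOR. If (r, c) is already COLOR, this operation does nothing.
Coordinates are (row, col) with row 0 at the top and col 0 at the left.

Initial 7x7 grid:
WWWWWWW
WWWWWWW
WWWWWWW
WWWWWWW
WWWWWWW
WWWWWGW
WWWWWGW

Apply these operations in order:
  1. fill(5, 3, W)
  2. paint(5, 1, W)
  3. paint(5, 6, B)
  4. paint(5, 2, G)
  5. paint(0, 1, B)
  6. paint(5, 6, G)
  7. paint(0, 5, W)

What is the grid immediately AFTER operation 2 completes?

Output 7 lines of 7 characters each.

After op 1 fill(5,3,W) [0 cells changed]:
WWWWWWW
WWWWWWW
WWWWWWW
WWWWWWW
WWWWWWW
WWWWWGW
WWWWWGW
After op 2 paint(5,1,W):
WWWWWWW
WWWWWWW
WWWWWWW
WWWWWWW
WWWWWWW
WWWWWGW
WWWWWGW

Answer: WWWWWWW
WWWWWWW
WWWWWWW
WWWWWWW
WWWWWWW
WWWWWGW
WWWWWGW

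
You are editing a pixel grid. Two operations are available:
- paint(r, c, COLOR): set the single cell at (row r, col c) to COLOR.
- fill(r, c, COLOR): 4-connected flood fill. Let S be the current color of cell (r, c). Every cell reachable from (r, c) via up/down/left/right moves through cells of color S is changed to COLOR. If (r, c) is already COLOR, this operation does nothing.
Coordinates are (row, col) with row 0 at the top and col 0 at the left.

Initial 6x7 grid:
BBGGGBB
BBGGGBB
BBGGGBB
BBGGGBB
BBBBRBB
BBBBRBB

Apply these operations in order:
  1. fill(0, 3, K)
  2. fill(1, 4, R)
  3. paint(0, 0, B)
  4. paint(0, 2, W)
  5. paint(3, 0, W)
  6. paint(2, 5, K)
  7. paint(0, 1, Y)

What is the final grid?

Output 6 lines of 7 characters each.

After op 1 fill(0,3,K) [12 cells changed]:
BBKKKBB
BBKKKBB
BBKKKBB
BBKKKBB
BBBBRBB
BBBBRBB
After op 2 fill(1,4,R) [12 cells changed]:
BBRRRBB
BBRRRBB
BBRRRBB
BBRRRBB
BBBBRBB
BBBBRBB
After op 3 paint(0,0,B):
BBRRRBB
BBRRRBB
BBRRRBB
BBRRRBB
BBBBRBB
BBBBRBB
After op 4 paint(0,2,W):
BBWRRBB
BBRRRBB
BBRRRBB
BBRRRBB
BBBBRBB
BBBBRBB
After op 5 paint(3,0,W):
BBWRRBB
BBRRRBB
BBRRRBB
WBRRRBB
BBBBRBB
BBBBRBB
After op 6 paint(2,5,K):
BBWRRBB
BBRRRBB
BBRRRKB
WBRRRBB
BBBBRBB
BBBBRBB
After op 7 paint(0,1,Y):
BYWRRBB
BBRRRBB
BBRRRKB
WBRRRBB
BBBBRBB
BBBBRBB

Answer: BYWRRBB
BBRRRBB
BBRRRKB
WBRRRBB
BBBBRBB
BBBBRBB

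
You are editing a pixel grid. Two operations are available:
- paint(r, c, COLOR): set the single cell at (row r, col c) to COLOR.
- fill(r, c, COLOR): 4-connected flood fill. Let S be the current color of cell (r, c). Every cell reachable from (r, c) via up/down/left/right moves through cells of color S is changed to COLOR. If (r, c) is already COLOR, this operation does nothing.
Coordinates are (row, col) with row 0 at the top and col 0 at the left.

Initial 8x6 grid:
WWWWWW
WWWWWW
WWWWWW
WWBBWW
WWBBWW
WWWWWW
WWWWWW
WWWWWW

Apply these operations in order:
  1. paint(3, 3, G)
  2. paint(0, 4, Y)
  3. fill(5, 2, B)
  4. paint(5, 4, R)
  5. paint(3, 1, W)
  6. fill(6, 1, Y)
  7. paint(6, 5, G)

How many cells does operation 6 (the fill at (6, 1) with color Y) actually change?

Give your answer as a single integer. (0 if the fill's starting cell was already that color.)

After op 1 paint(3,3,G):
WWWWWW
WWWWWW
WWWWWW
WWBGWW
WWBBWW
WWWWWW
WWWWWW
WWWWWW
After op 2 paint(0,4,Y):
WWWWYW
WWWWWW
WWWWWW
WWBGWW
WWBBWW
WWWWWW
WWWWWW
WWWWWW
After op 3 fill(5,2,B) [43 cells changed]:
BBBBYB
BBBBBB
BBBBBB
BBBGBB
BBBBBB
BBBBBB
BBBBBB
BBBBBB
After op 4 paint(5,4,R):
BBBBYB
BBBBBB
BBBBBB
BBBGBB
BBBBBB
BBBBRB
BBBBBB
BBBBBB
After op 5 paint(3,1,W):
BBBBYB
BBBBBB
BBBBBB
BWBGBB
BBBBBB
BBBBRB
BBBBBB
BBBBBB
After op 6 fill(6,1,Y) [44 cells changed]:
YYYYYY
YYYYYY
YYYYYY
YWYGYY
YYYYYY
YYYYRY
YYYYYY
YYYYYY

Answer: 44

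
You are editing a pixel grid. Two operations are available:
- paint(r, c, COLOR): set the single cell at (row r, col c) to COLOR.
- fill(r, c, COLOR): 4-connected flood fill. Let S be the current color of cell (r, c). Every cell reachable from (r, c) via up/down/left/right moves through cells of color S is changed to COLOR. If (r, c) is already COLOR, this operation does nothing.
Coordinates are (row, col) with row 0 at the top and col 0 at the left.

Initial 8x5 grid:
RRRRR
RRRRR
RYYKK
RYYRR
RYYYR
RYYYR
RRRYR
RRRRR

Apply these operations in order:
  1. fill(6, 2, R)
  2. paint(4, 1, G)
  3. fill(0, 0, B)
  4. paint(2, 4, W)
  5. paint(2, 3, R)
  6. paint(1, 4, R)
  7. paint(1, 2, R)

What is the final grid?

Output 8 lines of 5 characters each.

After op 1 fill(6,2,R) [0 cells changed]:
RRRRR
RRRRR
RYYKK
RYYRR
RYYYR
RYYYR
RRRYR
RRRRR
After op 2 paint(4,1,G):
RRRRR
RRRRR
RYYKK
RYYRR
RGYYR
RYYYR
RRRYR
RRRRR
After op 3 fill(0,0,B) [27 cells changed]:
BBBBB
BBBBB
BYYKK
BYYBB
BGYYB
BYYYB
BBBYB
BBBBB
After op 4 paint(2,4,W):
BBBBB
BBBBB
BYYKW
BYYBB
BGYYB
BYYYB
BBBYB
BBBBB
After op 5 paint(2,3,R):
BBBBB
BBBBB
BYYRW
BYYBB
BGYYB
BYYYB
BBBYB
BBBBB
After op 6 paint(1,4,R):
BBBBB
BBBBR
BYYRW
BYYBB
BGYYB
BYYYB
BBBYB
BBBBB
After op 7 paint(1,2,R):
BBBBB
BBRBR
BYYRW
BYYBB
BGYYB
BYYYB
BBBYB
BBBBB

Answer: BBBBB
BBRBR
BYYRW
BYYBB
BGYYB
BYYYB
BBBYB
BBBBB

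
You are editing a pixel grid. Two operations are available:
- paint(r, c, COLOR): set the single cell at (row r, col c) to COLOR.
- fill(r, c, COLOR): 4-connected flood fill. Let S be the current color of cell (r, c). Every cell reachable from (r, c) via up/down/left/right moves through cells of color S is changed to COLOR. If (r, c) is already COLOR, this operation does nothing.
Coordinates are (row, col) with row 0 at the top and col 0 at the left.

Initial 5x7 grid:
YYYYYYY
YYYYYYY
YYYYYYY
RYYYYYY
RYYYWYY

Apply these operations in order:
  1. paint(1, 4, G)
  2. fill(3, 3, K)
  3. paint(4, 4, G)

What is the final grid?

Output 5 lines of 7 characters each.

Answer: KKKKKKK
KKKKGKK
KKKKKKK
RKKKKKK
RKKKGKK

Derivation:
After op 1 paint(1,4,G):
YYYYYYY
YYYYGYY
YYYYYYY
RYYYYYY
RYYYWYY
After op 2 fill(3,3,K) [31 cells changed]:
KKKKKKK
KKKKGKK
KKKKKKK
RKKKKKK
RKKKWKK
After op 3 paint(4,4,G):
KKKKKKK
KKKKGKK
KKKKKKK
RKKKKKK
RKKKGKK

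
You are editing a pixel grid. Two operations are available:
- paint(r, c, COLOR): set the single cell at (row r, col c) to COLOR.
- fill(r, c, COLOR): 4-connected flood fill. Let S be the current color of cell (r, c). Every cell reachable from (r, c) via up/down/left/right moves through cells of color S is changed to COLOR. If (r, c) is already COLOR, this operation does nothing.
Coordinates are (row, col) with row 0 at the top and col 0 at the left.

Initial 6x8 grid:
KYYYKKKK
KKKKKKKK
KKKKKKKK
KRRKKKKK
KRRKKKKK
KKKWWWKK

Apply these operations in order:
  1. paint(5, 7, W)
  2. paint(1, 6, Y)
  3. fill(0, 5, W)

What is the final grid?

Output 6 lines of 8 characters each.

Answer: WYYYWWWW
WWWWWWYW
WWWWWWWW
WRRWWWWW
WRRWWWWW
WWWWWWWW

Derivation:
After op 1 paint(5,7,W):
KYYYKKKK
KKKKKKKK
KKKKKKKK
KRRKKKKK
KRRKKKKK
KKKWWWKW
After op 2 paint(1,6,Y):
KYYYKKKK
KKKKKKYK
KKKKKKKK
KRRKKKKK
KRRKKKKK
KKKWWWKW
After op 3 fill(0,5,W) [36 cells changed]:
WYYYWWWW
WWWWWWYW
WWWWWWWW
WRRWWWWW
WRRWWWWW
WWWWWWWW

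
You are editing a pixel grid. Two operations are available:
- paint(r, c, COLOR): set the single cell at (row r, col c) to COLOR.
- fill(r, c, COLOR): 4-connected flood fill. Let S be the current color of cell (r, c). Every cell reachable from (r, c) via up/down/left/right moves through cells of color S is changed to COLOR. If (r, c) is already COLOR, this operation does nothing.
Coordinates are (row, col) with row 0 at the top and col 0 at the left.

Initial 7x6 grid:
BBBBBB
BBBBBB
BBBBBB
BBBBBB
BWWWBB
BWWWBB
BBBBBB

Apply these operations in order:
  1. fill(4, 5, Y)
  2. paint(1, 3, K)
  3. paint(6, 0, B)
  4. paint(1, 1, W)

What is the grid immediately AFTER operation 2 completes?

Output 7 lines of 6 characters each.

After op 1 fill(4,5,Y) [36 cells changed]:
YYYYYY
YYYYYY
YYYYYY
YYYYYY
YWWWYY
YWWWYY
YYYYYY
After op 2 paint(1,3,K):
YYYYYY
YYYKYY
YYYYYY
YYYYYY
YWWWYY
YWWWYY
YYYYYY

Answer: YYYYYY
YYYKYY
YYYYYY
YYYYYY
YWWWYY
YWWWYY
YYYYYY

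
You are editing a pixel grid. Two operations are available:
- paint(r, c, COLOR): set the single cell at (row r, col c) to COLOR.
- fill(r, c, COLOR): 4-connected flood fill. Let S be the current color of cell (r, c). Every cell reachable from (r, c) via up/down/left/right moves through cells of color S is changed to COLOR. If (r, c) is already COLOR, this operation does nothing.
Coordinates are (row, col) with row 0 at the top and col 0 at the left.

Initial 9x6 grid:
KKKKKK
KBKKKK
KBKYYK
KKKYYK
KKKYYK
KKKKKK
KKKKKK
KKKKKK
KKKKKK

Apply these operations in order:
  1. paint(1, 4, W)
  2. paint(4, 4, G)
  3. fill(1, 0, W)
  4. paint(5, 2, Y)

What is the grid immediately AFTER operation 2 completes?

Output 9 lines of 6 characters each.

Answer: KKKKKK
KBKKWK
KBKYYK
KKKYYK
KKKYGK
KKKKKK
KKKKKK
KKKKKK
KKKKKK

Derivation:
After op 1 paint(1,4,W):
KKKKKK
KBKKWK
KBKYYK
KKKYYK
KKKYYK
KKKKKK
KKKKKK
KKKKKK
KKKKKK
After op 2 paint(4,4,G):
KKKKKK
KBKKWK
KBKYYK
KKKYYK
KKKYGK
KKKKKK
KKKKKK
KKKKKK
KKKKKK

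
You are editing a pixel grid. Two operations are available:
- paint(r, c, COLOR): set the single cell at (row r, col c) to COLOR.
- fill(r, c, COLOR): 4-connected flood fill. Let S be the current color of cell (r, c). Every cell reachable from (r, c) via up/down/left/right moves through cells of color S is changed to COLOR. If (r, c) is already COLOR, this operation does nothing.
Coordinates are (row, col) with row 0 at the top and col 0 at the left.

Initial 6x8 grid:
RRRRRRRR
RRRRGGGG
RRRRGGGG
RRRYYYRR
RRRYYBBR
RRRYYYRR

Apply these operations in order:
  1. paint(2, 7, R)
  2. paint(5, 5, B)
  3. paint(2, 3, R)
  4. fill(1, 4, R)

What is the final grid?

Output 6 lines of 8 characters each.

Answer: RRRRRRRR
RRRRRRRR
RRRRRRRR
RRRYYYRR
RRRYYBBR
RRRYYBRR

Derivation:
After op 1 paint(2,7,R):
RRRRRRRR
RRRRGGGG
RRRRGGGR
RRRYYYRR
RRRYYBBR
RRRYYYRR
After op 2 paint(5,5,B):
RRRRRRRR
RRRRGGGG
RRRRGGGR
RRRYYYRR
RRRYYBBR
RRRYYBRR
After op 3 paint(2,3,R):
RRRRRRRR
RRRRGGGG
RRRRGGGR
RRRYYYRR
RRRYYBBR
RRRYYBRR
After op 4 fill(1,4,R) [7 cells changed]:
RRRRRRRR
RRRRRRRR
RRRRRRRR
RRRYYYRR
RRRYYBBR
RRRYYBRR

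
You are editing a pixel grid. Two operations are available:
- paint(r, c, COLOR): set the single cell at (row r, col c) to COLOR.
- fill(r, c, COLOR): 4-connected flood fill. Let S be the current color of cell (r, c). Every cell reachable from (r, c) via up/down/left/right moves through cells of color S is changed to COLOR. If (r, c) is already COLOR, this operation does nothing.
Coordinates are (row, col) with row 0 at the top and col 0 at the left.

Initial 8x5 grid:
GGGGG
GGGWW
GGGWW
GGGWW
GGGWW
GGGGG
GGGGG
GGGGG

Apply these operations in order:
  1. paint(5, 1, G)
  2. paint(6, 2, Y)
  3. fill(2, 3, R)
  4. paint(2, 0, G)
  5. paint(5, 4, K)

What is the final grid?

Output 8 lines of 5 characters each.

Answer: GGGGG
GGGRR
GGGRR
GGGRR
GGGRR
GGGGK
GGYGG
GGGGG

Derivation:
After op 1 paint(5,1,G):
GGGGG
GGGWW
GGGWW
GGGWW
GGGWW
GGGGG
GGGGG
GGGGG
After op 2 paint(6,2,Y):
GGGGG
GGGWW
GGGWW
GGGWW
GGGWW
GGGGG
GGYGG
GGGGG
After op 3 fill(2,3,R) [8 cells changed]:
GGGGG
GGGRR
GGGRR
GGGRR
GGGRR
GGGGG
GGYGG
GGGGG
After op 4 paint(2,0,G):
GGGGG
GGGRR
GGGRR
GGGRR
GGGRR
GGGGG
GGYGG
GGGGG
After op 5 paint(5,4,K):
GGGGG
GGGRR
GGGRR
GGGRR
GGGRR
GGGGK
GGYGG
GGGGG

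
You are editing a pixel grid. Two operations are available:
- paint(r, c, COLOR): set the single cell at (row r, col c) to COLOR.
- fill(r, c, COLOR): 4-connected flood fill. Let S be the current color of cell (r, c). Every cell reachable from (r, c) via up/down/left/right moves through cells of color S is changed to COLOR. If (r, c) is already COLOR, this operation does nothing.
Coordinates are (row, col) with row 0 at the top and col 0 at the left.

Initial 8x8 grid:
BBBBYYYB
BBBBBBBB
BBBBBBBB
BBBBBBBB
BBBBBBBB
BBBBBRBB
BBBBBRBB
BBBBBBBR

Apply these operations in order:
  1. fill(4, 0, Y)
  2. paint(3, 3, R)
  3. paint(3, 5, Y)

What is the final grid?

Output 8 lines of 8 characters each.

After op 1 fill(4,0,Y) [58 cells changed]:
YYYYYYYY
YYYYYYYY
YYYYYYYY
YYYYYYYY
YYYYYYYY
YYYYYRYY
YYYYYRYY
YYYYYYYR
After op 2 paint(3,3,R):
YYYYYYYY
YYYYYYYY
YYYYYYYY
YYYRYYYY
YYYYYYYY
YYYYYRYY
YYYYYRYY
YYYYYYYR
After op 3 paint(3,5,Y):
YYYYYYYY
YYYYYYYY
YYYYYYYY
YYYRYYYY
YYYYYYYY
YYYYYRYY
YYYYYRYY
YYYYYYYR

Answer: YYYYYYYY
YYYYYYYY
YYYYYYYY
YYYRYYYY
YYYYYYYY
YYYYYRYY
YYYYYRYY
YYYYYYYR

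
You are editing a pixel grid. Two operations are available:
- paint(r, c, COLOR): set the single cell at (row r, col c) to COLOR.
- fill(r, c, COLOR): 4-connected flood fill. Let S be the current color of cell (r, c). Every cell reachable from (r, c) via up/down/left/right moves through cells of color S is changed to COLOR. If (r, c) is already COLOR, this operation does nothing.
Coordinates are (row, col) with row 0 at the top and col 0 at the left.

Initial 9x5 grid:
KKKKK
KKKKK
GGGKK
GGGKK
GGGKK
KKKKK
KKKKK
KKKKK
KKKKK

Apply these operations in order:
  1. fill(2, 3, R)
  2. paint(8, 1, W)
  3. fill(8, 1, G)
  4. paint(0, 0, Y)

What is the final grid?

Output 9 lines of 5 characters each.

Answer: YRRRR
RRRRR
GGGRR
GGGRR
GGGRR
RRRRR
RRRRR
RRRRR
RGRRR

Derivation:
After op 1 fill(2,3,R) [36 cells changed]:
RRRRR
RRRRR
GGGRR
GGGRR
GGGRR
RRRRR
RRRRR
RRRRR
RRRRR
After op 2 paint(8,1,W):
RRRRR
RRRRR
GGGRR
GGGRR
GGGRR
RRRRR
RRRRR
RRRRR
RWRRR
After op 3 fill(8,1,G) [1 cells changed]:
RRRRR
RRRRR
GGGRR
GGGRR
GGGRR
RRRRR
RRRRR
RRRRR
RGRRR
After op 4 paint(0,0,Y):
YRRRR
RRRRR
GGGRR
GGGRR
GGGRR
RRRRR
RRRRR
RRRRR
RGRRR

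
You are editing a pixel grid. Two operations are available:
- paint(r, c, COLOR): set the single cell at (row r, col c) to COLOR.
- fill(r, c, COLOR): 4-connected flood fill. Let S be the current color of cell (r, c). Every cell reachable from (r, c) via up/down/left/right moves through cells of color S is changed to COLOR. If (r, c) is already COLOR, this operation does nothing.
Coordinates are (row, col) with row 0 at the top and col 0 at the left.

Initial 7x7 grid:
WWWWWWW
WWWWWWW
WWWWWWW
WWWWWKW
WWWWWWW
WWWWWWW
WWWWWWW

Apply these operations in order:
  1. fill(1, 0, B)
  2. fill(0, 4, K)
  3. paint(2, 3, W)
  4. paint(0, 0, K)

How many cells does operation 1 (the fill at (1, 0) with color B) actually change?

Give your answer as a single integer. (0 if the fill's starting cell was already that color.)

After op 1 fill(1,0,B) [48 cells changed]:
BBBBBBB
BBBBBBB
BBBBBBB
BBBBBKB
BBBBBBB
BBBBBBB
BBBBBBB

Answer: 48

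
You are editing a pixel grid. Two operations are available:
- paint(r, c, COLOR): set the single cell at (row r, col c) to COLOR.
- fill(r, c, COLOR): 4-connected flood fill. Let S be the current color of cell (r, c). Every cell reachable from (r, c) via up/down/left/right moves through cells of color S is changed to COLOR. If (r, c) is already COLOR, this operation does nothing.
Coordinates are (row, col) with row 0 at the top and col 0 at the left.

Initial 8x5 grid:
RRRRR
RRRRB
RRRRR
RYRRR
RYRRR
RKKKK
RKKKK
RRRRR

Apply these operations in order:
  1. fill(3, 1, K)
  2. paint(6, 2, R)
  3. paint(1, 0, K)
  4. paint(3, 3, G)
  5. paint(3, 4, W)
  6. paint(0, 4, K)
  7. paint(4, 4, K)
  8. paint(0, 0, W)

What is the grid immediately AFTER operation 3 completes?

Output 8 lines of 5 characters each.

Answer: RRRRR
KRRRB
RRRRR
RKRRR
RKRRR
RKKKK
RKRKK
RRRRR

Derivation:
After op 1 fill(3,1,K) [2 cells changed]:
RRRRR
RRRRB
RRRRR
RKRRR
RKRRR
RKKKK
RKKKK
RRRRR
After op 2 paint(6,2,R):
RRRRR
RRRRB
RRRRR
RKRRR
RKRRR
RKKKK
RKRKK
RRRRR
After op 3 paint(1,0,K):
RRRRR
KRRRB
RRRRR
RKRRR
RKRRR
RKKKK
RKRKK
RRRRR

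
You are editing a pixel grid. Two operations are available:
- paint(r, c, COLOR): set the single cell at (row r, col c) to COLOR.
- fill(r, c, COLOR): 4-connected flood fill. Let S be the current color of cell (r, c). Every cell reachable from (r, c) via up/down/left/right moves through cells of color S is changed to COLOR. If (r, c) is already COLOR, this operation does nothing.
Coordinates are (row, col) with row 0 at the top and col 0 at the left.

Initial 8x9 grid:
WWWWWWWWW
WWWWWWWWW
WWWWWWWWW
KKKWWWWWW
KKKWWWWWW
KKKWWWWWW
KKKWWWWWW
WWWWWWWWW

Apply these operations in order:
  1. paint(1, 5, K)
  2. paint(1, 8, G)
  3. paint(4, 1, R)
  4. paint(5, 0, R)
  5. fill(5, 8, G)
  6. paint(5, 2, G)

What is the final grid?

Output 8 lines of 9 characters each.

After op 1 paint(1,5,K):
WWWWWWWWW
WWWWWKWWW
WWWWWWWWW
KKKWWWWWW
KKKWWWWWW
KKKWWWWWW
KKKWWWWWW
WWWWWWWWW
After op 2 paint(1,8,G):
WWWWWWWWW
WWWWWKWWG
WWWWWWWWW
KKKWWWWWW
KKKWWWWWW
KKKWWWWWW
KKKWWWWWW
WWWWWWWWW
After op 3 paint(4,1,R):
WWWWWWWWW
WWWWWKWWG
WWWWWWWWW
KKKWWWWWW
KRKWWWWWW
KKKWWWWWW
KKKWWWWWW
WWWWWWWWW
After op 4 paint(5,0,R):
WWWWWWWWW
WWWWWKWWG
WWWWWWWWW
KKKWWWWWW
KRKWWWWWW
RKKWWWWWW
KKKWWWWWW
WWWWWWWWW
After op 5 fill(5,8,G) [58 cells changed]:
GGGGGGGGG
GGGGGKGGG
GGGGGGGGG
KKKGGGGGG
KRKGGGGGG
RKKGGGGGG
KKKGGGGGG
GGGGGGGGG
After op 6 paint(5,2,G):
GGGGGGGGG
GGGGGKGGG
GGGGGGGGG
KKKGGGGGG
KRKGGGGGG
RKGGGGGGG
KKKGGGGGG
GGGGGGGGG

Answer: GGGGGGGGG
GGGGGKGGG
GGGGGGGGG
KKKGGGGGG
KRKGGGGGG
RKGGGGGGG
KKKGGGGGG
GGGGGGGGG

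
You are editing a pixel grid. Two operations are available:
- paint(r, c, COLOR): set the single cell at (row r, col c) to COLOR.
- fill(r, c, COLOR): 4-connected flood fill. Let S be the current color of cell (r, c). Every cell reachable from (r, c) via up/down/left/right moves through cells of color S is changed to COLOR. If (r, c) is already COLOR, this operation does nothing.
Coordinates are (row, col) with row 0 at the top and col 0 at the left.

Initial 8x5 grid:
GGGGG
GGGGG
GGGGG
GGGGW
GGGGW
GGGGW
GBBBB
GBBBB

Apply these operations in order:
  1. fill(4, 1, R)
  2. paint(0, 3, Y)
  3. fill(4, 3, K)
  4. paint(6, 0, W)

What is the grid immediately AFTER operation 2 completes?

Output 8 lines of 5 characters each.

After op 1 fill(4,1,R) [29 cells changed]:
RRRRR
RRRRR
RRRRR
RRRRW
RRRRW
RRRRW
RBBBB
RBBBB
After op 2 paint(0,3,Y):
RRRYR
RRRRR
RRRRR
RRRRW
RRRRW
RRRRW
RBBBB
RBBBB

Answer: RRRYR
RRRRR
RRRRR
RRRRW
RRRRW
RRRRW
RBBBB
RBBBB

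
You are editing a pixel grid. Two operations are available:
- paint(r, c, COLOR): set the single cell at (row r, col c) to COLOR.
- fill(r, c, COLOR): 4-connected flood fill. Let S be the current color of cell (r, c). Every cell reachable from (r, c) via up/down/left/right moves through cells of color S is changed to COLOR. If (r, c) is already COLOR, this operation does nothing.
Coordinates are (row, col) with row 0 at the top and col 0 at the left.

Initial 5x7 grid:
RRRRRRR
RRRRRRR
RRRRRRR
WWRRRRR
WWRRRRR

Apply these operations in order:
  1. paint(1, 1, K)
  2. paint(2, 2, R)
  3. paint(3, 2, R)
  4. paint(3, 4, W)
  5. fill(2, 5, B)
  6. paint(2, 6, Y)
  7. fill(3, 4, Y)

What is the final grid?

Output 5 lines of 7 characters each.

Answer: BBBBBBB
BKBBBBB
BBBBBBY
WWBBYBB
WWBBBBB

Derivation:
After op 1 paint(1,1,K):
RRRRRRR
RKRRRRR
RRRRRRR
WWRRRRR
WWRRRRR
After op 2 paint(2,2,R):
RRRRRRR
RKRRRRR
RRRRRRR
WWRRRRR
WWRRRRR
After op 3 paint(3,2,R):
RRRRRRR
RKRRRRR
RRRRRRR
WWRRRRR
WWRRRRR
After op 4 paint(3,4,W):
RRRRRRR
RKRRRRR
RRRRRRR
WWRRWRR
WWRRRRR
After op 5 fill(2,5,B) [29 cells changed]:
BBBBBBB
BKBBBBB
BBBBBBB
WWBBWBB
WWBBBBB
After op 6 paint(2,6,Y):
BBBBBBB
BKBBBBB
BBBBBBY
WWBBWBB
WWBBBBB
After op 7 fill(3,4,Y) [1 cells changed]:
BBBBBBB
BKBBBBB
BBBBBBY
WWBBYBB
WWBBBBB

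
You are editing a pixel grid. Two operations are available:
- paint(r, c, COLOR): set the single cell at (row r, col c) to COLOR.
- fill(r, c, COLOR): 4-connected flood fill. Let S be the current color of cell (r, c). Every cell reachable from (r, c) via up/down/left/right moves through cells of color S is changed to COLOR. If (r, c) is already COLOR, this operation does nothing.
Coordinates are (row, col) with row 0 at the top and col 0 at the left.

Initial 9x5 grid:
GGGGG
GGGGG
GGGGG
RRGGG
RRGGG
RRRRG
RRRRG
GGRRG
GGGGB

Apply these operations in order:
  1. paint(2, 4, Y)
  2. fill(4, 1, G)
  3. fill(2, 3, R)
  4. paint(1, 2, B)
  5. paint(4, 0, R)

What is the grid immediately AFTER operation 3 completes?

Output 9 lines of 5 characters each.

After op 1 paint(2,4,Y):
GGGGG
GGGGG
GGGGY
RRGGG
RRGGG
RRRRG
RRRRG
GGRRG
GGGGB
After op 2 fill(4,1,G) [14 cells changed]:
GGGGG
GGGGG
GGGGY
GGGGG
GGGGG
GGGGG
GGGGG
GGGGG
GGGGB
After op 3 fill(2,3,R) [43 cells changed]:
RRRRR
RRRRR
RRRRY
RRRRR
RRRRR
RRRRR
RRRRR
RRRRR
RRRRB

Answer: RRRRR
RRRRR
RRRRY
RRRRR
RRRRR
RRRRR
RRRRR
RRRRR
RRRRB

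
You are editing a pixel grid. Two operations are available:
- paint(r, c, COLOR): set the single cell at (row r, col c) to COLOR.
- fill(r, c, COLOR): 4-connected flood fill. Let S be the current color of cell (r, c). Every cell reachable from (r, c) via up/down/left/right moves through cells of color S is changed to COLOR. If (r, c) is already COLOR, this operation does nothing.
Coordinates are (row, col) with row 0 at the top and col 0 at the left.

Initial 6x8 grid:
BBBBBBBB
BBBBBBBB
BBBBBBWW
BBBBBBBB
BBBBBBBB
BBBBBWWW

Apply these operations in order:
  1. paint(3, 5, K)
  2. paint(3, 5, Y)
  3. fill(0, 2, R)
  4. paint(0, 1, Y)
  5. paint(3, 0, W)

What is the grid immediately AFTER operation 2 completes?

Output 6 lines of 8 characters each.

After op 1 paint(3,5,K):
BBBBBBBB
BBBBBBBB
BBBBBBWW
BBBBBKBB
BBBBBBBB
BBBBBWWW
After op 2 paint(3,5,Y):
BBBBBBBB
BBBBBBBB
BBBBBBWW
BBBBBYBB
BBBBBBBB
BBBBBWWW

Answer: BBBBBBBB
BBBBBBBB
BBBBBBWW
BBBBBYBB
BBBBBBBB
BBBBBWWW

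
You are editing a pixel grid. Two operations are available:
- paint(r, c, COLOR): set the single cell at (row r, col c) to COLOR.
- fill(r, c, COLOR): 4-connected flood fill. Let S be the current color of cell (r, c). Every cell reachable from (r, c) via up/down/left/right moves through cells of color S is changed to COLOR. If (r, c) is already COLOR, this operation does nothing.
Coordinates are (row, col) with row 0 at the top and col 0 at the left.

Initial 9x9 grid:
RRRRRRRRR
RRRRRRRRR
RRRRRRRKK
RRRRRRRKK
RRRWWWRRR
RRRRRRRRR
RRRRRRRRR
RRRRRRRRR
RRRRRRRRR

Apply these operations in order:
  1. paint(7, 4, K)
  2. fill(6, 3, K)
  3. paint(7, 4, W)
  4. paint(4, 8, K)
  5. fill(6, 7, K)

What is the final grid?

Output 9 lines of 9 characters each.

Answer: KKKKKKKKK
KKKKKKKKK
KKKKKKKKK
KKKKKKKKK
KKKWWWKKK
KKKKKKKKK
KKKKKKKKK
KKKKWKKKK
KKKKKKKKK

Derivation:
After op 1 paint(7,4,K):
RRRRRRRRR
RRRRRRRRR
RRRRRRRKK
RRRRRRRKK
RRRWWWRRR
RRRRRRRRR
RRRRRRRRR
RRRRKRRRR
RRRRRRRRR
After op 2 fill(6,3,K) [73 cells changed]:
KKKKKKKKK
KKKKKKKKK
KKKKKKKKK
KKKKKKKKK
KKKWWWKKK
KKKKKKKKK
KKKKKKKKK
KKKKKKKKK
KKKKKKKKK
After op 3 paint(7,4,W):
KKKKKKKKK
KKKKKKKKK
KKKKKKKKK
KKKKKKKKK
KKKWWWKKK
KKKKKKKKK
KKKKKKKKK
KKKKWKKKK
KKKKKKKKK
After op 4 paint(4,8,K):
KKKKKKKKK
KKKKKKKKK
KKKKKKKKK
KKKKKKKKK
KKKWWWKKK
KKKKKKKKK
KKKKKKKKK
KKKKWKKKK
KKKKKKKKK
After op 5 fill(6,7,K) [0 cells changed]:
KKKKKKKKK
KKKKKKKKK
KKKKKKKKK
KKKKKKKKK
KKKWWWKKK
KKKKKKKKK
KKKKKKKKK
KKKKWKKKK
KKKKKKKKK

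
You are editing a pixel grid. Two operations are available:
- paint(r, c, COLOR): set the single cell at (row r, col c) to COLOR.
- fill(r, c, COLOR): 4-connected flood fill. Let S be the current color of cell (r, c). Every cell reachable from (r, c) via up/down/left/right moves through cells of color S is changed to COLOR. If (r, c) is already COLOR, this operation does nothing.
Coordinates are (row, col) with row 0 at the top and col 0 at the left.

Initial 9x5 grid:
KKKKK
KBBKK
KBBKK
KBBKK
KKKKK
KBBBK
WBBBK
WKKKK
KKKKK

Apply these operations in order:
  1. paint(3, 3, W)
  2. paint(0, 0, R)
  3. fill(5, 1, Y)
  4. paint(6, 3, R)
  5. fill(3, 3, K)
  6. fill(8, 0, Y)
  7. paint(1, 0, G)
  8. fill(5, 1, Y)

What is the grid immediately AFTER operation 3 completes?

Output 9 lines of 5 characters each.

After op 1 paint(3,3,W):
KKKKK
KBBKK
KBBKK
KBBWK
KKKKK
KBBBK
WBBBK
WKKKK
KKKKK
After op 2 paint(0,0,R):
RKKKK
KBBKK
KBBKK
KBBWK
KKKKK
KBBBK
WBBBK
WKKKK
KKKKK
After op 3 fill(5,1,Y) [6 cells changed]:
RKKKK
KBBKK
KBBKK
KBBWK
KKKKK
KYYYK
WYYYK
WKKKK
KKKKK

Answer: RKKKK
KBBKK
KBBKK
KBBWK
KKKKK
KYYYK
WYYYK
WKKKK
KKKKK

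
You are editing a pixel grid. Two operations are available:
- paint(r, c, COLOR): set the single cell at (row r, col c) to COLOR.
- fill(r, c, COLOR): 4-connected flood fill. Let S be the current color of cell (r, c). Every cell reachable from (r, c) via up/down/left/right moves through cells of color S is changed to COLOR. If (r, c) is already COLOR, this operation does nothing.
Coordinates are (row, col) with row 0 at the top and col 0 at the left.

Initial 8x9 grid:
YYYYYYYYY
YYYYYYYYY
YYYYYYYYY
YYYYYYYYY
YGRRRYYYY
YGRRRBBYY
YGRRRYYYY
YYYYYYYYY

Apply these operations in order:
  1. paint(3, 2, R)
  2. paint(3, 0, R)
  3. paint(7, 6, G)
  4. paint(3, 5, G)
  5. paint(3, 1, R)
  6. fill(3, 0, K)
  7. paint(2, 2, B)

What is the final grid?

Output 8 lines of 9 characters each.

Answer: YYYYYYYYY
YYYYYYYYY
YYBYYYYYY
KKKYYGYYY
YGKKKYYYY
YGKKKBBYY
YGKKKYYYY
YYYYYYGYY

Derivation:
After op 1 paint(3,2,R):
YYYYYYYYY
YYYYYYYYY
YYYYYYYYY
YYRYYYYYY
YGRRRYYYY
YGRRRBBYY
YGRRRYYYY
YYYYYYYYY
After op 2 paint(3,0,R):
YYYYYYYYY
YYYYYYYYY
YYYYYYYYY
RYRYYYYYY
YGRRRYYYY
YGRRRBBYY
YGRRRYYYY
YYYYYYYYY
After op 3 paint(7,6,G):
YYYYYYYYY
YYYYYYYYY
YYYYYYYYY
RYRYYYYYY
YGRRRYYYY
YGRRRBBYY
YGRRRYYYY
YYYYYYGYY
After op 4 paint(3,5,G):
YYYYYYYYY
YYYYYYYYY
YYYYYYYYY
RYRYYGYYY
YGRRRYYYY
YGRRRBBYY
YGRRRYYYY
YYYYYYGYY
After op 5 paint(3,1,R):
YYYYYYYYY
YYYYYYYYY
YYYYYYYYY
RRRYYGYYY
YGRRRYYYY
YGRRRBBYY
YGRRRYYYY
YYYYYYGYY
After op 6 fill(3,0,K) [12 cells changed]:
YYYYYYYYY
YYYYYYYYY
YYYYYYYYY
KKKYYGYYY
YGKKKYYYY
YGKKKBBYY
YGKKKYYYY
YYYYYYGYY
After op 7 paint(2,2,B):
YYYYYYYYY
YYYYYYYYY
YYBYYYYYY
KKKYYGYYY
YGKKKYYYY
YGKKKBBYY
YGKKKYYYY
YYYYYYGYY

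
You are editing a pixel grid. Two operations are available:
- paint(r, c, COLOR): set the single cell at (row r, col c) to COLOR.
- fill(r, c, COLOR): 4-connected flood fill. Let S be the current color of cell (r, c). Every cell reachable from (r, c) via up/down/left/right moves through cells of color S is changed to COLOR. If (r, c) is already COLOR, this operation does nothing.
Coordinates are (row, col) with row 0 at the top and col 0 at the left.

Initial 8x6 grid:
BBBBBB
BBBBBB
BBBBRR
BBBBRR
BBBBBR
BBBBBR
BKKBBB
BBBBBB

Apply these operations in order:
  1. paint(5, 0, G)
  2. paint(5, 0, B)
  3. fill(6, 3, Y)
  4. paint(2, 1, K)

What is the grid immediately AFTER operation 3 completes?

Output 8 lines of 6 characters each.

Answer: YYYYYY
YYYYYY
YYYYRR
YYYYRR
YYYYYR
YYYYYR
YKKYYY
YYYYYY

Derivation:
After op 1 paint(5,0,G):
BBBBBB
BBBBBB
BBBBRR
BBBBRR
BBBBBR
GBBBBR
BKKBBB
BBBBBB
After op 2 paint(5,0,B):
BBBBBB
BBBBBB
BBBBRR
BBBBRR
BBBBBR
BBBBBR
BKKBBB
BBBBBB
After op 3 fill(6,3,Y) [40 cells changed]:
YYYYYY
YYYYYY
YYYYRR
YYYYRR
YYYYYR
YYYYYR
YKKYYY
YYYYYY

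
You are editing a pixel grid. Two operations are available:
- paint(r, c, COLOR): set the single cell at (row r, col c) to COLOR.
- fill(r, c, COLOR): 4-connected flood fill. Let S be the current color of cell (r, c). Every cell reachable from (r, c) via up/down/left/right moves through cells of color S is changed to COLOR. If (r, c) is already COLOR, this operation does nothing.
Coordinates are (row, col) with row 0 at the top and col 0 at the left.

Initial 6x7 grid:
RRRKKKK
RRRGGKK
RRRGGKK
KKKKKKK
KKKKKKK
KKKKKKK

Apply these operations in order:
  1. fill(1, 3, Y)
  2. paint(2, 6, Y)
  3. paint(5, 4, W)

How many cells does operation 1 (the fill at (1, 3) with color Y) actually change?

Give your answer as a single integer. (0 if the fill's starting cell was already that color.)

After op 1 fill(1,3,Y) [4 cells changed]:
RRRKKKK
RRRYYKK
RRRYYKK
KKKKKKK
KKKKKKK
KKKKKKK

Answer: 4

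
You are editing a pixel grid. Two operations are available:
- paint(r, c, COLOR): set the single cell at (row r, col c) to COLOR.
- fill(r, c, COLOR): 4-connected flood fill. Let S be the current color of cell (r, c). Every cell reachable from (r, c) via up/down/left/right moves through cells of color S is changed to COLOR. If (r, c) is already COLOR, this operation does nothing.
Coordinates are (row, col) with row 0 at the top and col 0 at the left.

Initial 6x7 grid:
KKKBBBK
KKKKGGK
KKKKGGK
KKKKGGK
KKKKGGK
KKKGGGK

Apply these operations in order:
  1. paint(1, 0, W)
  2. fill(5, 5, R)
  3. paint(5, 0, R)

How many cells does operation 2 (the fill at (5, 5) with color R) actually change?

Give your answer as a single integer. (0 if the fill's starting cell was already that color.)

Answer: 11

Derivation:
After op 1 paint(1,0,W):
KKKBBBK
WKKKGGK
KKKKGGK
KKKKGGK
KKKKGGK
KKKGGGK
After op 2 fill(5,5,R) [11 cells changed]:
KKKBBBK
WKKKRRK
KKKKRRK
KKKKRRK
KKKKRRK
KKKRRRK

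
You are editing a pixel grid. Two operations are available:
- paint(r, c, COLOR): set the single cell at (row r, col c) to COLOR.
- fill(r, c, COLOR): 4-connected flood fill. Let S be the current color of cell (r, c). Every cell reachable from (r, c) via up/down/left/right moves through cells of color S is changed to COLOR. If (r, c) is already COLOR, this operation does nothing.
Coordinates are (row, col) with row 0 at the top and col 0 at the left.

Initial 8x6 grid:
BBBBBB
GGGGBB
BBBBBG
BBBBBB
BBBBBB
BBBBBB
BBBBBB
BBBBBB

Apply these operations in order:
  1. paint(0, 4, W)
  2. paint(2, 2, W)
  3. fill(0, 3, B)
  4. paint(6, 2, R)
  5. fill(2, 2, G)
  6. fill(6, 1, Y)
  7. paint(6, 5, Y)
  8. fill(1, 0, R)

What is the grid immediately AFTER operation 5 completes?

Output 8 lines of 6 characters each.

Answer: BBBBWB
GGGGBB
BBGBBG
BBBBBB
BBBBBB
BBBBBB
BBRBBB
BBBBBB

Derivation:
After op 1 paint(0,4,W):
BBBBWB
GGGGBB
BBBBBG
BBBBBB
BBBBBB
BBBBBB
BBBBBB
BBBBBB
After op 2 paint(2,2,W):
BBBBWB
GGGGBB
BBWBBG
BBBBBB
BBBBBB
BBBBBB
BBBBBB
BBBBBB
After op 3 fill(0,3,B) [0 cells changed]:
BBBBWB
GGGGBB
BBWBBG
BBBBBB
BBBBBB
BBBBBB
BBBBBB
BBBBBB
After op 4 paint(6,2,R):
BBBBWB
GGGGBB
BBWBBG
BBBBBB
BBBBBB
BBBBBB
BBRBBB
BBBBBB
After op 5 fill(2,2,G) [1 cells changed]:
BBBBWB
GGGGBB
BBGBBG
BBBBBB
BBBBBB
BBBBBB
BBRBBB
BBBBBB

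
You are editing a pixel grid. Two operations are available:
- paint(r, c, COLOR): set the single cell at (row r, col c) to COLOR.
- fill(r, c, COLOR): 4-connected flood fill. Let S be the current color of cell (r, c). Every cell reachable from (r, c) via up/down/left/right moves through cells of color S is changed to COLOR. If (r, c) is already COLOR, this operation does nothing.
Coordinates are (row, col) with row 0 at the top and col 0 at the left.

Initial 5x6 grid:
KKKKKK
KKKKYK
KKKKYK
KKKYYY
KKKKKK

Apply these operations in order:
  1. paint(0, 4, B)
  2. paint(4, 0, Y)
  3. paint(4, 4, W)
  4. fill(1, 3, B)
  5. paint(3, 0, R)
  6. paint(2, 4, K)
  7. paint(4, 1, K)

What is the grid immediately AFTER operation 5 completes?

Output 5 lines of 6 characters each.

Answer: BBBBBK
BBBBYK
BBBBYK
RBBYYY
YBBBWK

Derivation:
After op 1 paint(0,4,B):
KKKKBK
KKKKYK
KKKKYK
KKKYYY
KKKKKK
After op 2 paint(4,0,Y):
KKKKBK
KKKKYK
KKKKYK
KKKYYY
YKKKKK
After op 3 paint(4,4,W):
KKKKBK
KKKKYK
KKKKYK
KKKYYY
YKKKWK
After op 4 fill(1,3,B) [18 cells changed]:
BBBBBK
BBBBYK
BBBBYK
BBBYYY
YBBBWK
After op 5 paint(3,0,R):
BBBBBK
BBBBYK
BBBBYK
RBBYYY
YBBBWK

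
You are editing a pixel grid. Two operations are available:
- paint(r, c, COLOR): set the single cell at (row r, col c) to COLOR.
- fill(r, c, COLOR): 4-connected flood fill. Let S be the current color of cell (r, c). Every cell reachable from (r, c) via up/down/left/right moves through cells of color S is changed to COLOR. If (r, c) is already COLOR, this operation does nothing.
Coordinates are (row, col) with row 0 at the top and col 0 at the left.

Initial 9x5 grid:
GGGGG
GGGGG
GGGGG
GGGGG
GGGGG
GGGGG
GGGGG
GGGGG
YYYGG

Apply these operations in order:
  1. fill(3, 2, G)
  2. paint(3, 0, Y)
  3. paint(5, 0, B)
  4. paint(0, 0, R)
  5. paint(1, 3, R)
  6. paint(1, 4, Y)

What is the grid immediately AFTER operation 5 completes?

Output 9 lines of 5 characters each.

After op 1 fill(3,2,G) [0 cells changed]:
GGGGG
GGGGG
GGGGG
GGGGG
GGGGG
GGGGG
GGGGG
GGGGG
YYYGG
After op 2 paint(3,0,Y):
GGGGG
GGGGG
GGGGG
YGGGG
GGGGG
GGGGG
GGGGG
GGGGG
YYYGG
After op 3 paint(5,0,B):
GGGGG
GGGGG
GGGGG
YGGGG
GGGGG
BGGGG
GGGGG
GGGGG
YYYGG
After op 4 paint(0,0,R):
RGGGG
GGGGG
GGGGG
YGGGG
GGGGG
BGGGG
GGGGG
GGGGG
YYYGG
After op 5 paint(1,3,R):
RGGGG
GGGRG
GGGGG
YGGGG
GGGGG
BGGGG
GGGGG
GGGGG
YYYGG

Answer: RGGGG
GGGRG
GGGGG
YGGGG
GGGGG
BGGGG
GGGGG
GGGGG
YYYGG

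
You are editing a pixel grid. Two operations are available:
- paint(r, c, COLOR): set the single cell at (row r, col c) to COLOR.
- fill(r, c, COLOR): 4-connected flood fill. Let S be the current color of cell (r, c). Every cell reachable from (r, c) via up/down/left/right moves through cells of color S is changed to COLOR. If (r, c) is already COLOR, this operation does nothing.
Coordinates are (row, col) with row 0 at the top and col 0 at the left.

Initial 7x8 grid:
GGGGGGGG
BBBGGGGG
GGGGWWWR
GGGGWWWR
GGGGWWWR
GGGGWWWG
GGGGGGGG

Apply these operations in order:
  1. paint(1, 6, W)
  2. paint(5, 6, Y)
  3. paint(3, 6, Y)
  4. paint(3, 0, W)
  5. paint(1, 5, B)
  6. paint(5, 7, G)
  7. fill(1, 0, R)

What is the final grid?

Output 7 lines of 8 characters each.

After op 1 paint(1,6,W):
GGGGGGGG
BBBGGGWG
GGGGWWWR
GGGGWWWR
GGGGWWWR
GGGGWWWG
GGGGGGGG
After op 2 paint(5,6,Y):
GGGGGGGG
BBBGGGWG
GGGGWWWR
GGGGWWWR
GGGGWWWR
GGGGWWYG
GGGGGGGG
After op 3 paint(3,6,Y):
GGGGGGGG
BBBGGGWG
GGGGWWWR
GGGGWWYR
GGGGWWWR
GGGGWWYG
GGGGGGGG
After op 4 paint(3,0,W):
GGGGGGGG
BBBGGGWG
GGGGWWWR
WGGGWWYR
GGGGWWWR
GGGGWWYG
GGGGGGGG
After op 5 paint(1,5,B):
GGGGGGGG
BBBGGBWG
GGGGWWWR
WGGGWWYR
GGGGWWWR
GGGGWWYG
GGGGGGGG
After op 6 paint(5,7,G):
GGGGGGGG
BBBGGBWG
GGGGWWWR
WGGGWWYR
GGGGWWWR
GGGGWWYG
GGGGGGGG
After op 7 fill(1,0,R) [3 cells changed]:
GGGGGGGG
RRRGGBWG
GGGGWWWR
WGGGWWYR
GGGGWWWR
GGGGWWYG
GGGGGGGG

Answer: GGGGGGGG
RRRGGBWG
GGGGWWWR
WGGGWWYR
GGGGWWWR
GGGGWWYG
GGGGGGGG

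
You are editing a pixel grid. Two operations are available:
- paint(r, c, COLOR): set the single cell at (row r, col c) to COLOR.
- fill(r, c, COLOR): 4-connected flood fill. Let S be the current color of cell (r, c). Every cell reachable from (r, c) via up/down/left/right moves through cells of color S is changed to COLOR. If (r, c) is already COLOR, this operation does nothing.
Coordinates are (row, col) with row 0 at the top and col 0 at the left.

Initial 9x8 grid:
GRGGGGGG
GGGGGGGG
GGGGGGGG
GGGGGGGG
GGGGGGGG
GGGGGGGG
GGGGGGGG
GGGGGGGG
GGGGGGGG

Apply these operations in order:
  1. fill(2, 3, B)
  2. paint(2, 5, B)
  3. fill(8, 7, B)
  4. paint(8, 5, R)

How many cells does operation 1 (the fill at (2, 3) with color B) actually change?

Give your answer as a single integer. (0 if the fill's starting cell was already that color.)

After op 1 fill(2,3,B) [71 cells changed]:
BRBBBBBB
BBBBBBBB
BBBBBBBB
BBBBBBBB
BBBBBBBB
BBBBBBBB
BBBBBBBB
BBBBBBBB
BBBBBBBB

Answer: 71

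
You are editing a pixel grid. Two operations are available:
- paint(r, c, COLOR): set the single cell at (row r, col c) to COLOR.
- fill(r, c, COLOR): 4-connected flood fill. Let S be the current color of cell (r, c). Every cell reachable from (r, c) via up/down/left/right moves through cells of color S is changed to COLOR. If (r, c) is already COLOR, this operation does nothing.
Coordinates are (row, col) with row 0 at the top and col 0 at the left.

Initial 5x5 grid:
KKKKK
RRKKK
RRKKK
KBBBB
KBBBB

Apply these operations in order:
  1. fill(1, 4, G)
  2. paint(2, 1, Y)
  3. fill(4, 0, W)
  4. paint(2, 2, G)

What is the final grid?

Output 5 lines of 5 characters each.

After op 1 fill(1,4,G) [11 cells changed]:
GGGGG
RRGGG
RRGGG
KBBBB
KBBBB
After op 2 paint(2,1,Y):
GGGGG
RRGGG
RYGGG
KBBBB
KBBBB
After op 3 fill(4,0,W) [2 cells changed]:
GGGGG
RRGGG
RYGGG
WBBBB
WBBBB
After op 4 paint(2,2,G):
GGGGG
RRGGG
RYGGG
WBBBB
WBBBB

Answer: GGGGG
RRGGG
RYGGG
WBBBB
WBBBB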